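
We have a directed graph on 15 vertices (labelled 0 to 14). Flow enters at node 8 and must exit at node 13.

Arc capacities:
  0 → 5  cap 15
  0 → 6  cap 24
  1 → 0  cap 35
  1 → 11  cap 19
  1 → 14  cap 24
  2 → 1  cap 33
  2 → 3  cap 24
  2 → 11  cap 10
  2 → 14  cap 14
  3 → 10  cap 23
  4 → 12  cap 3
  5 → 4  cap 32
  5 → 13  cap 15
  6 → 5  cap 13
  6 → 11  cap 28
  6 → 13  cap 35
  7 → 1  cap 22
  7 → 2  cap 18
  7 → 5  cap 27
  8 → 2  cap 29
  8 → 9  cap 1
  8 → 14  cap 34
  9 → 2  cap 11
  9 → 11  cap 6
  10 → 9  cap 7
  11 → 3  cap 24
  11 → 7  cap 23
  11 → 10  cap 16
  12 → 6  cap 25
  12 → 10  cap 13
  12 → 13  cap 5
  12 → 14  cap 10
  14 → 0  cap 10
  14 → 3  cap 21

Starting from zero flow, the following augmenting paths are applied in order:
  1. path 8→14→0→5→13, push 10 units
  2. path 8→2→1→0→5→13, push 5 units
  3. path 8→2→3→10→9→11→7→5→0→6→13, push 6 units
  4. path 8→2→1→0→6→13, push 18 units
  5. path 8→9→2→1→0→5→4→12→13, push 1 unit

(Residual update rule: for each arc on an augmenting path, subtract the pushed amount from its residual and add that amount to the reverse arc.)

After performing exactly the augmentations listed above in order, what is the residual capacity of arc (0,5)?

after path 1 (8→14→0→5→13, push 10): res(0,5)=5
after path 2 (8→2→1→0→5→13, push 5): res(0,5)=0
after path 3 (8→2→3→10→9→11→7→5→0→6→13, push 6): res(0,5)=6
after path 4 (8→2→1→0→6→13, push 18): res(0,5)=6
after path 5 (8→9→2→1→0→5→4→12→13, push 1): res(0,5)=5

Residual capacity of (0,5): 5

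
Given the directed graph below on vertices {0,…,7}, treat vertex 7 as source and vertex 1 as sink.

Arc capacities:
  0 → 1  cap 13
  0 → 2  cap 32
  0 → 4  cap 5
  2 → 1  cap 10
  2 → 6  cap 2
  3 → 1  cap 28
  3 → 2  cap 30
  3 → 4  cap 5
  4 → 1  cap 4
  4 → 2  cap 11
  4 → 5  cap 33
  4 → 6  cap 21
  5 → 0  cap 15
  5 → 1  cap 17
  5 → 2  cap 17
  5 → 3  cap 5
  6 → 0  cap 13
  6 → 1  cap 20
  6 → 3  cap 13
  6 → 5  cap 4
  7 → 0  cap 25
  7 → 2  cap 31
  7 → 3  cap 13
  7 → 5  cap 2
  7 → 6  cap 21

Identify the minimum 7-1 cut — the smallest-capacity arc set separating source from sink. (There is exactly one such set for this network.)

augment #1: 7→0→1 push 13
augment #2: 7→2→1 push 10
augment #3: 7→3→1 push 13
augment #4: 7→5→1 push 2
augment #5: 7→6→1 push 20
augment #6: 7→0→4→1 push 4
augment #7: 7→6→3→1 push 1
augment #8: 7→0→4→5→1 push 1
augment #9: 7→2→6→3→1 push 2
max flow = 66; residual-reachable set from 7 gives S-side
cut edges (S→T): {(0,1), (0,4), (2,1), (2,6), (7,3), (7,5), (7,6)} total cap 66

Min-cut arcs: {(0,1), (0,4), (2,1), (2,6), (7,3), (7,5), (7,6)} (total capacity 66)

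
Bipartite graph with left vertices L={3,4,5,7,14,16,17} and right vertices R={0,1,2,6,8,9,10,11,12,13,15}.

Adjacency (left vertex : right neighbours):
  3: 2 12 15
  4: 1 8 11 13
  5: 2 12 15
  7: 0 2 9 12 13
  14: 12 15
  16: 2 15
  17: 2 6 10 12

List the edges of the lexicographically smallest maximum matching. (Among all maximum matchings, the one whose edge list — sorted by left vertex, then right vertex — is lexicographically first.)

Lex-smallest maximum matching: {(3,2), (4,1), (5,12), (7,0), (14,15), (17,6)}

|M| = 6 (so the lex-smallest maximum matching has 6 edges)
process left vertices in ascending order; for each, take the smallest-labelled available neighbour that still permits 6 edges overall, or leave it unmatched if none does
lex-smallest matching: {3-2, 4-1, 5-12, 7-0, 14-15, 17-6}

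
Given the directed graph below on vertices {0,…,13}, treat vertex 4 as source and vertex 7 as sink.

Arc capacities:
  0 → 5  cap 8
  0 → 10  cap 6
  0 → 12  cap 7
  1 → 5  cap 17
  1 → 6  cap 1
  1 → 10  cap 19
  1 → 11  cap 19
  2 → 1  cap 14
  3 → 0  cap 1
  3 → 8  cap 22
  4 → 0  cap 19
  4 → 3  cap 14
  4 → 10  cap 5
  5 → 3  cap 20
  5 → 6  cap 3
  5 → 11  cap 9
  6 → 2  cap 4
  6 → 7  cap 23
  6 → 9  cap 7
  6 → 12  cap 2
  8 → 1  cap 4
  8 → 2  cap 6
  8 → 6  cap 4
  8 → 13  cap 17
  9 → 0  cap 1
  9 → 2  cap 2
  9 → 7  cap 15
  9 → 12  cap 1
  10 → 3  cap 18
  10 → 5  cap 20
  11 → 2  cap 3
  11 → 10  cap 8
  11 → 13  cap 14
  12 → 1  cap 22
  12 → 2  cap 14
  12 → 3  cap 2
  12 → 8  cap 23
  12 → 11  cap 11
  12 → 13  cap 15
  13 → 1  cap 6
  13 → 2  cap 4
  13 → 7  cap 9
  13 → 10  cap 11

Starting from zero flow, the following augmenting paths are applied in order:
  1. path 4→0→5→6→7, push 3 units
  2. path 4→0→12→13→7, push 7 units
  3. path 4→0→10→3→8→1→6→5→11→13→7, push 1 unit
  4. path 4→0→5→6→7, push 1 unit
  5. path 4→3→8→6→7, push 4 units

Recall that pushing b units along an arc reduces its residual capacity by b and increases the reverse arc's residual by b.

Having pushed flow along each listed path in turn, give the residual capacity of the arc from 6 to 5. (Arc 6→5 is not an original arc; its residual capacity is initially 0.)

after path 1 (4→0→5→6→7, push 3): res(6,5)=3
after path 2 (4→0→12→13→7, push 7): res(6,5)=3
after path 3 (4→0→10→3→8→1→6→5→11→13→7, push 1): res(6,5)=2
after path 4 (4→0→5→6→7, push 1): res(6,5)=3
after path 5 (4→3→8→6→7, push 4): res(6,5)=3

Residual capacity of (6,5): 3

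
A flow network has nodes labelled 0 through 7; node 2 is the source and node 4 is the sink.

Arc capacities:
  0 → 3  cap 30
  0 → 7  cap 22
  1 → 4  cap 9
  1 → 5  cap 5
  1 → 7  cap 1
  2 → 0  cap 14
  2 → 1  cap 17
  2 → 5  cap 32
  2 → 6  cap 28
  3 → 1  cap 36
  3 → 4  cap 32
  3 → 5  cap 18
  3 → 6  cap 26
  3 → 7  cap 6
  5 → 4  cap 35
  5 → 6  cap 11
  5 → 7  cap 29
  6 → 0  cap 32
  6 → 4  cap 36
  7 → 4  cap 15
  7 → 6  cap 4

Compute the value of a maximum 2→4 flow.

augment #1: 2→1→4 bottleneck 9, total now 9
augment #2: 2→5→4 bottleneck 32, total now 41
augment #3: 2→6→4 bottleneck 28, total now 69
augment #4: 2→0→3→4 bottleneck 14, total now 83
augment #5: 2→1→5→4 bottleneck 3, total now 86
augment #6: 2→1→7→4 bottleneck 1, total now 87
augment #7: 2→1→5→6→4 bottleneck 2, total now 89

Maximum flow value: 89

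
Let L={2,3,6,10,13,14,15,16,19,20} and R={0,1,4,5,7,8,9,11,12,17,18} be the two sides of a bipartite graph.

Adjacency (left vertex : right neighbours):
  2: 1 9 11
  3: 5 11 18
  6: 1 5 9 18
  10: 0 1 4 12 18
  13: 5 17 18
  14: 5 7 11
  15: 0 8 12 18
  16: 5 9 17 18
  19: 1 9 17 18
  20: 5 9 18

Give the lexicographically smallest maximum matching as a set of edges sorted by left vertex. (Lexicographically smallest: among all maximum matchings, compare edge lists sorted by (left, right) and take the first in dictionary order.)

Lex-smallest maximum matching: {(2,1), (3,11), (6,5), (10,0), (13,17), (14,7), (15,8), (16,9), (19,18)}

|M| = 9 (so the lex-smallest maximum matching has 9 edges)
process left vertices in ascending order; for each, take the smallest-labelled available neighbour that still permits 9 edges overall, or leave it unmatched if none does
lex-smallest matching: {2-1, 3-11, 6-5, 10-0, 13-17, 14-7, 15-8, 16-9, 19-18}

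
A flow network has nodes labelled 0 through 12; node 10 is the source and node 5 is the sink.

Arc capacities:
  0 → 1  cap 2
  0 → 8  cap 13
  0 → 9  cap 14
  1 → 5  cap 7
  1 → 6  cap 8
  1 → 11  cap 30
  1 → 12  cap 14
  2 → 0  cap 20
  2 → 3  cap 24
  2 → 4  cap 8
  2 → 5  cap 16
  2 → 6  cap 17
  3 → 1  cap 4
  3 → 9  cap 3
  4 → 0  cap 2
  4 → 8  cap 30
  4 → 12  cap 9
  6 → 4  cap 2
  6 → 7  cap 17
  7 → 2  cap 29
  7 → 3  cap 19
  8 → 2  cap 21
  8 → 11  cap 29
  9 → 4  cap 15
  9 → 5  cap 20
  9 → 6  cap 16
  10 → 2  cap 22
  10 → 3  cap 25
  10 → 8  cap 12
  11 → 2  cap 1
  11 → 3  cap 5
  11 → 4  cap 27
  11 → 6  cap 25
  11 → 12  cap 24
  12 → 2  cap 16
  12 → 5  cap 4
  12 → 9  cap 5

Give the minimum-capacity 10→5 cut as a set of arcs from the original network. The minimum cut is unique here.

Min-cut arcs: {(3,1), (3,9), (10,2), (10,8)} (total capacity 41)

augment #1: 10→2→5 push 16
augment #2: 10→3→1→5 push 4
augment #3: 10→3→9→5 push 3
augment #4: 10→2→0→1→5 push 2
augment #5: 10→2→0→9→5 push 4
augment #6: 10→8→11→12→5 push 4
augment #7: 10→8→2→0→9→5 push 8
max flow = 41; residual-reachable set from 10 gives S-side
cut edges (S→T): {(3,1), (3,9), (10,2), (10,8)} total cap 41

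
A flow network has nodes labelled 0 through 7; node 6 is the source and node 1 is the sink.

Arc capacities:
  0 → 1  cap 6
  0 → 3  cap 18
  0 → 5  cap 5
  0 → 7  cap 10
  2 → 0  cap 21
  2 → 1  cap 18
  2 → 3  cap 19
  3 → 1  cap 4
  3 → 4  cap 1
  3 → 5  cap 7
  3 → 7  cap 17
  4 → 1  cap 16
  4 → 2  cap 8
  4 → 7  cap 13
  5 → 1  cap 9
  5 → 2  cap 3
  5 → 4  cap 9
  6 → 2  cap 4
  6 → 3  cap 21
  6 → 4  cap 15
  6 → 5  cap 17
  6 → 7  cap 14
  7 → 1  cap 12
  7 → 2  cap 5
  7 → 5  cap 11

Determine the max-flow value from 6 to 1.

Maximum flow value: 61

augment #1: 6→2→1 bottleneck 4, total now 4
augment #2: 6→3→1 bottleneck 4, total now 8
augment #3: 6→4→1 bottleneck 15, total now 23
augment #4: 6→5→1 bottleneck 9, total now 32
augment #5: 6→7→1 bottleneck 12, total now 44
augment #6: 6→3→4→1 bottleneck 1, total now 45
augment #7: 6→5→2→1 bottleneck 3, total now 48
augment #8: 6→7→2→1 bottleneck 2, total now 50
augment #9: 6→3→7→2→1 bottleneck 3, total now 53
augment #10: 6→5→4→2→1 bottleneck 5, total now 58
augment #11: 6→3→5→4→2→1 bottleneck 1, total now 59
augment #12: 6→3→5→4→2→0→1 bottleneck 2, total now 61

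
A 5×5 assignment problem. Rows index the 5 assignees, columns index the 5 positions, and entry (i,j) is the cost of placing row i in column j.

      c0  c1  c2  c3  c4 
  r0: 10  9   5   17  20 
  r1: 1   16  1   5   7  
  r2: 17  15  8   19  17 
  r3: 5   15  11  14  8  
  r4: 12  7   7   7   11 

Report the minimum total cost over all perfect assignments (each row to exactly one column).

optimal assignment: row0→col1 (cost 9), row1→col0 (cost 1), row2→col2 (cost 8), row3→col4 (cost 8), row4→col3 (cost 7)
total = 9 + 1 + 8 + 8 + 7 = 33

Minimum assignment cost: 33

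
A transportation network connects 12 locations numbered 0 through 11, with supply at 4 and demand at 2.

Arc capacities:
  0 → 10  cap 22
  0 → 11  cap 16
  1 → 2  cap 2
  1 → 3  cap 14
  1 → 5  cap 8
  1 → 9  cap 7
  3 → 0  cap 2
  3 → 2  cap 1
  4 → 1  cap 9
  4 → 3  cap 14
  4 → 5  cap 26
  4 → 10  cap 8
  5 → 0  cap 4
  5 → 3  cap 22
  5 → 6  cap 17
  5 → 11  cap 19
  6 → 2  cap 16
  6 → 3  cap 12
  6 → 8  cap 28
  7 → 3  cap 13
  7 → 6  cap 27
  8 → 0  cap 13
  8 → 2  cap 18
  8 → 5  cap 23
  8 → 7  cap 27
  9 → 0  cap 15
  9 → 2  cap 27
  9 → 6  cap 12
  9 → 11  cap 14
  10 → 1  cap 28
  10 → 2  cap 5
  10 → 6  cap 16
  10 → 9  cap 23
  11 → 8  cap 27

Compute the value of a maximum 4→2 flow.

augment #1: 4→1→2 bottleneck 2, total now 2
augment #2: 4→3→2 bottleneck 1, total now 3
augment #3: 4→10→2 bottleneck 5, total now 8
augment #4: 4→1→9→2 bottleneck 7, total now 15
augment #5: 4→5→6→2 bottleneck 16, total now 31
augment #6: 4→10→9→2 bottleneck 3, total now 34
augment #7: 4→5→6→8→2 bottleneck 1, total now 35
augment #8: 4→5→11→8→2 bottleneck 9, total now 44
augment #9: 4→3→0→10→9→2 bottleneck 2, total now 46

Maximum flow value: 46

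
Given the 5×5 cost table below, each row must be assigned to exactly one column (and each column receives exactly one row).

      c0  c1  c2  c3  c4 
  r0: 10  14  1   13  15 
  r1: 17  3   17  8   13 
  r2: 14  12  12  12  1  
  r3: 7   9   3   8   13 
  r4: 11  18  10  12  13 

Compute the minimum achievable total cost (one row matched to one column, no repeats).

one of 2 optimal assignments: row0→col2 (cost 1), row1→col1 (cost 3), row2→col4 (cost 1), row3→col0 (cost 7), row4→col3 (cost 12)
total = 1 + 3 + 1 + 7 + 12 = 24

Minimum assignment cost: 24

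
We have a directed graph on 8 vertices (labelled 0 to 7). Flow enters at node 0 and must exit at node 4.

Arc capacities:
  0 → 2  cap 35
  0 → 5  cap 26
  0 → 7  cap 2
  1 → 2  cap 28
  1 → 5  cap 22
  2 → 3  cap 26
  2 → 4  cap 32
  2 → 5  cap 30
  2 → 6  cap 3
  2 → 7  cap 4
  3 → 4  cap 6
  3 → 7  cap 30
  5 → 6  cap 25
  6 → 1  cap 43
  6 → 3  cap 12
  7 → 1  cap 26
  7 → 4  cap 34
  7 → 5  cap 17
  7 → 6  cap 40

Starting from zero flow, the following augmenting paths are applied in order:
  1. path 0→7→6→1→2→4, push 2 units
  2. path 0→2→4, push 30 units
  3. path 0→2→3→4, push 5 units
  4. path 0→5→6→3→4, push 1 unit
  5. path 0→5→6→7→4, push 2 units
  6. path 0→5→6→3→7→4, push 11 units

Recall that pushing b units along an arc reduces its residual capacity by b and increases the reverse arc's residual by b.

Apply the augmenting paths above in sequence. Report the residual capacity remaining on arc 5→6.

after path 1 (0→7→6→1→2→4, push 2): res(5,6)=25
after path 2 (0→2→4, push 30): res(5,6)=25
after path 3 (0→2→3→4, push 5): res(5,6)=25
after path 4 (0→5→6→3→4, push 1): res(5,6)=24
after path 5 (0→5→6→7→4, push 2): res(5,6)=22
after path 6 (0→5→6→3→7→4, push 11): res(5,6)=11

Residual capacity of (5,6): 11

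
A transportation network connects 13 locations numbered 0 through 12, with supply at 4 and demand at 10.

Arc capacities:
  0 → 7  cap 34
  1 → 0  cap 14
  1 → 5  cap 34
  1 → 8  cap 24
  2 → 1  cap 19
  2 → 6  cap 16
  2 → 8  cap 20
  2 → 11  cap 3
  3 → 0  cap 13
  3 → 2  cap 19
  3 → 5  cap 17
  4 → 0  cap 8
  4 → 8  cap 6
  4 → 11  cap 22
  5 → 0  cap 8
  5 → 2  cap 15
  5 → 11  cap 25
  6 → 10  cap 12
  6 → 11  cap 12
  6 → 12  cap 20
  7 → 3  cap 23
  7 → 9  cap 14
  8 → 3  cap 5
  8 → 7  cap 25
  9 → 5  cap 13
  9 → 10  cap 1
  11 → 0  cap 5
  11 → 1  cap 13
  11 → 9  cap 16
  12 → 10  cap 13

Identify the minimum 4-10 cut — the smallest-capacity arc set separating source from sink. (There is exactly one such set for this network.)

Min-cut arcs: {(2,6), (9,10)} (total capacity 17)

augment #1: 4→11→9→10 push 1
augment #2: 4→8→3→2→6→10 push 5
augment #3: 4→0→7→3→2→6→10 push 7
augment #4: 4→0→7→3→2→6→12→10 push 1
augment #5: 4→8→7→3→2→6→12→10 push 1
augment #6: 4→11→1→5→2→6→12→10 push 2
max flow = 17; residual-reachable set from 4 gives S-side
cut edges (S→T): {(2,6), (9,10)} total cap 17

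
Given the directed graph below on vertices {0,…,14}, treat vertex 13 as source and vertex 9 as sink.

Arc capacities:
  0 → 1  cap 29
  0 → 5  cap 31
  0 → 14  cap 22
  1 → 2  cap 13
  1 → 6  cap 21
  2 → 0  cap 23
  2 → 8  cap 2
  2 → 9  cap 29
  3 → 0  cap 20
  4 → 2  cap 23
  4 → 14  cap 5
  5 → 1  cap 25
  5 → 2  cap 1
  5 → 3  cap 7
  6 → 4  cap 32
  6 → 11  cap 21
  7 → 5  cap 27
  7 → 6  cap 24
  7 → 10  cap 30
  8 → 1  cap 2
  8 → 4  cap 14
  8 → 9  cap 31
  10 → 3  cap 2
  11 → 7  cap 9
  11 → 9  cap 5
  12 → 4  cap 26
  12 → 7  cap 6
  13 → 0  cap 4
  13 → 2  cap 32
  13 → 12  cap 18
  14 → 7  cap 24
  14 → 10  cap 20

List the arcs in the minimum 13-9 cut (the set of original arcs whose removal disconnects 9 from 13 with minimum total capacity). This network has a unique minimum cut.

augment #1: 13→2→9 push 29
augment #2: 13→2→8→9 push 2
augment #3: 13→0→1→6→11→9 push 4
augment #4: 13→12→7→6→11→9 push 1
max flow = 36; residual-reachable set from 13 gives S-side
cut edges (S→T): {(2,8), (2,9), (11,9)} total cap 36

Min-cut arcs: {(2,8), (2,9), (11,9)} (total capacity 36)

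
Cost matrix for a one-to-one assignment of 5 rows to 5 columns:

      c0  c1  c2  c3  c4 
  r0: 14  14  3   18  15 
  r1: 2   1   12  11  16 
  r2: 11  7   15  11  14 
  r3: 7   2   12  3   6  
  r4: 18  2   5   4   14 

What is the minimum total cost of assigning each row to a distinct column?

optimal assignment: row0→col2 (cost 3), row1→col0 (cost 2), row2→col1 (cost 7), row3→col4 (cost 6), row4→col3 (cost 4)
total = 3 + 2 + 7 + 6 + 4 = 22

Minimum assignment cost: 22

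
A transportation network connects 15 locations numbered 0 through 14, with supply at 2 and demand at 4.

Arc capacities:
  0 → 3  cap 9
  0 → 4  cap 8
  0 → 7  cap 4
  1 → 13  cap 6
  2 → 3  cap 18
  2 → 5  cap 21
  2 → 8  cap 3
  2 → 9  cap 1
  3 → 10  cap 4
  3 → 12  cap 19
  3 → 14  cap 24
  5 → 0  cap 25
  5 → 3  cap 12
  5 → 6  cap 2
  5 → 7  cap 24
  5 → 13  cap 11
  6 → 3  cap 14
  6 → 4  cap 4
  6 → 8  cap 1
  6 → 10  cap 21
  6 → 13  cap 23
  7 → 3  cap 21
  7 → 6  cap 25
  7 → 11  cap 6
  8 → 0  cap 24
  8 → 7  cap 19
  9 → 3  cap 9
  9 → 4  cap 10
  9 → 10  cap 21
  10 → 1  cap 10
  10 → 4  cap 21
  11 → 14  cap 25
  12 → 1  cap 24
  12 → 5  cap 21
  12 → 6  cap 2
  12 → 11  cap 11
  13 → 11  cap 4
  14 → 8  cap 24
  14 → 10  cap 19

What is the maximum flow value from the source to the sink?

augment #1: 2→9→4 bottleneck 1, total now 1
augment #2: 2→3→10→4 bottleneck 4, total now 5
augment #3: 2→5→0→4 bottleneck 8, total now 13
augment #4: 2→5→6→4 bottleneck 2, total now 15
augment #5: 2→3→12→6→4 bottleneck 2, total now 17
augment #6: 2→3→14→10→4 bottleneck 12, total now 29
augment #7: 2→5→3→14→10→4 bottleneck 5, total now 34

Maximum flow value: 34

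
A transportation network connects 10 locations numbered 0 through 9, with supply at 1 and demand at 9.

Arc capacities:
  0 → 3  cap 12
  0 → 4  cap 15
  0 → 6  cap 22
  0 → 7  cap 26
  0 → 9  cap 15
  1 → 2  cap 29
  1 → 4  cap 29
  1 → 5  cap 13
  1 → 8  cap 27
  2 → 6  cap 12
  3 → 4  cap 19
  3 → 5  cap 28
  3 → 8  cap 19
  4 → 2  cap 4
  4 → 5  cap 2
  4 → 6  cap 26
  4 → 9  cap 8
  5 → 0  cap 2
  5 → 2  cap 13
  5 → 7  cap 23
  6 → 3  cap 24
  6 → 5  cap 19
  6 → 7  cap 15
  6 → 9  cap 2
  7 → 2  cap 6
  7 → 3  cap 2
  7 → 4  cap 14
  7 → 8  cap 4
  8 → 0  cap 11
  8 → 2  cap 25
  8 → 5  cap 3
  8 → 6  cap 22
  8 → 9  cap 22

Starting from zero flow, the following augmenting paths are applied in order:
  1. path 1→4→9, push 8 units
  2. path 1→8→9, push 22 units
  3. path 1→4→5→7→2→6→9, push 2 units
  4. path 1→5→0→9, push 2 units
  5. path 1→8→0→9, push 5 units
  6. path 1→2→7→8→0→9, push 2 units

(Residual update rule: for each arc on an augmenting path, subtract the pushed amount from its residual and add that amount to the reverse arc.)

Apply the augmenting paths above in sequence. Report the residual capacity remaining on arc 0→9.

Residual capacity of (0,9): 6

after path 1 (1→4→9, push 8): res(0,9)=15
after path 2 (1→8→9, push 22): res(0,9)=15
after path 3 (1→4→5→7→2→6→9, push 2): res(0,9)=15
after path 4 (1→5→0→9, push 2): res(0,9)=13
after path 5 (1→8→0→9, push 5): res(0,9)=8
after path 6 (1→2→7→8→0→9, push 2): res(0,9)=6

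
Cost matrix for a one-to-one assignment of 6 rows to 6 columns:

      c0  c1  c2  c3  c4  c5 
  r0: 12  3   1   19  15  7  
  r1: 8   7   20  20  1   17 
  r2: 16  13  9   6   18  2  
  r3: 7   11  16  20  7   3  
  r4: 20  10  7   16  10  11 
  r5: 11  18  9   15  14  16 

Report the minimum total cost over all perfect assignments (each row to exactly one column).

optimal assignment: row0→col1 (cost 3), row1→col4 (cost 1), row2→col3 (cost 6), row3→col5 (cost 3), row4→col2 (cost 7), row5→col0 (cost 11)
total = 3 + 1 + 6 + 3 + 7 + 11 = 31

Minimum assignment cost: 31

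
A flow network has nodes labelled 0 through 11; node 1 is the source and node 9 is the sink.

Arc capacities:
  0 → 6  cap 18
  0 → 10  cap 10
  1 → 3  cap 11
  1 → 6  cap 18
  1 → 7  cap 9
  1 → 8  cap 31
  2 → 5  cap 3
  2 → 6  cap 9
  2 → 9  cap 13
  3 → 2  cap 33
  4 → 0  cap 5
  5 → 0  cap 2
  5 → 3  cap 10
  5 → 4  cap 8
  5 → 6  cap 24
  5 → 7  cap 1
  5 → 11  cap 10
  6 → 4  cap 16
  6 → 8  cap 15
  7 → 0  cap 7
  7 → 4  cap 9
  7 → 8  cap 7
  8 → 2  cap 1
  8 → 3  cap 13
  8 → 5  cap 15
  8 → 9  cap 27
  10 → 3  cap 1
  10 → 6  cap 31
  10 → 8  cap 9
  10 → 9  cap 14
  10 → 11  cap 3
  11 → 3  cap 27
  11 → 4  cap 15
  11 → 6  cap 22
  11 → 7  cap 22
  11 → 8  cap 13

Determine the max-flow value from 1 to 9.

augment #1: 1→8→9 bottleneck 27, total now 27
augment #2: 1→3→2→9 bottleneck 11, total now 38
augment #3: 1→8→2→9 bottleneck 1, total now 39
augment #4: 1→7→0→10→9 bottleneck 7, total now 46
augment #5: 1→8→3→2→9 bottleneck 1, total now 47
augment #6: 1→6→4→0→10→9 bottleneck 3, total now 50

Maximum flow value: 50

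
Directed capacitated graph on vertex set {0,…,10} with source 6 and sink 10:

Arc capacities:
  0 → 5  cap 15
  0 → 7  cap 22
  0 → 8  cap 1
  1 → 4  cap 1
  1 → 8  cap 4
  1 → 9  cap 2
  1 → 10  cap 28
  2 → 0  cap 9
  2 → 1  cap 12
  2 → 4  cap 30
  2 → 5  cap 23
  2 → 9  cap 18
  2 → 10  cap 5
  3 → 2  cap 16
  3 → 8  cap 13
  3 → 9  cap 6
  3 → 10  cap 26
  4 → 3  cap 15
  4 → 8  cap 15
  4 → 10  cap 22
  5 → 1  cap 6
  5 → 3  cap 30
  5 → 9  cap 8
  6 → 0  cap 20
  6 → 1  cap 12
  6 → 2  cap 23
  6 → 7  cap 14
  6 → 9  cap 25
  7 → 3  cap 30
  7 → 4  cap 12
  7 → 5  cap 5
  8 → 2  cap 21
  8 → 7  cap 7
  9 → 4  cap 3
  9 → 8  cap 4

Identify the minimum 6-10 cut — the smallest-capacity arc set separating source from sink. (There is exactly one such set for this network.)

Min-cut arcs: {(6,0), (6,1), (6,2), (6,7), (9,4), (9,8)} (total capacity 76)

augment #1: 6→1→10 push 12
augment #2: 6→2→10 push 5
augment #3: 6→2→1→10 push 12
augment #4: 6→2→4→10 push 6
augment #5: 6→7→3→10 push 14
augment #6: 6→9→4→10 push 3
augment #7: 6→0→5→1→10 push 4
augment #8: 6→0→5→3→10 push 11
augment #9: 6→0→7→3→10 push 1
augment #10: 6→0→7→4→10 push 4
augment #11: 6→9→8→2→4→10 push 4
max flow = 76; residual-reachable set from 6 gives S-side
cut edges (S→T): {(6,0), (6,1), (6,2), (6,7), (9,4), (9,8)} total cap 76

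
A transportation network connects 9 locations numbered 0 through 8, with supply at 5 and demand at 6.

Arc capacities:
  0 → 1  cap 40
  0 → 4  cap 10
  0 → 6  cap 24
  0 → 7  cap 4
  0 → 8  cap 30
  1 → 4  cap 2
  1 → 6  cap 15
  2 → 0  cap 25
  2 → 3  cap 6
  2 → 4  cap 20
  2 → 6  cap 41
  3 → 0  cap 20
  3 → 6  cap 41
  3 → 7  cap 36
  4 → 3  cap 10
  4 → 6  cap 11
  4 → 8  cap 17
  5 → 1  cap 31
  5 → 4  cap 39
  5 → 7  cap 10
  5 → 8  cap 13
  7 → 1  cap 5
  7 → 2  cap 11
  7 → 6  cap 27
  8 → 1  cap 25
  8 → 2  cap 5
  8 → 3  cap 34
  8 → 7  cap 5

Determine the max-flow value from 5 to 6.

augment #1: 5→1→6 bottleneck 15, total now 15
augment #2: 5→4→6 bottleneck 11, total now 26
augment #3: 5→7→6 bottleneck 10, total now 36
augment #4: 5→4→3→6 bottleneck 10, total now 46
augment #5: 5→8→2→6 bottleneck 5, total now 51
augment #6: 5→8→3→6 bottleneck 8, total now 59
augment #7: 5→4→8→3→6 bottleneck 17, total now 76

Maximum flow value: 76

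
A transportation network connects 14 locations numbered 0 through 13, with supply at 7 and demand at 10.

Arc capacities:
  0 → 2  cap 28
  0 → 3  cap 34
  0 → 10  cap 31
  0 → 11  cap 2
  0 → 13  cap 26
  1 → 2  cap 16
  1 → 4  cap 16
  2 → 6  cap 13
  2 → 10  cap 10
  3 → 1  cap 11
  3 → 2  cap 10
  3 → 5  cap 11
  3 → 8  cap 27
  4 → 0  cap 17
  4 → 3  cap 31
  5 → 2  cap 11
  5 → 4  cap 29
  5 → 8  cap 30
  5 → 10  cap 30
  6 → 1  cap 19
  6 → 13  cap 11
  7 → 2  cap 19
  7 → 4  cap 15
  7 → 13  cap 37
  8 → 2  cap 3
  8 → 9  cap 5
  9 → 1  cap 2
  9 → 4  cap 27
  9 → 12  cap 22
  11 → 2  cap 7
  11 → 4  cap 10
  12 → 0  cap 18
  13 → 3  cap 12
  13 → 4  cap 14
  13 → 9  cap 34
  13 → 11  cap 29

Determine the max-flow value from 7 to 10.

augment #1: 7→2→10 bottleneck 10, total now 10
augment #2: 7→4→0→10 bottleneck 15, total now 25
augment #3: 7→13→3→5→10 bottleneck 11, total now 36
augment #4: 7→13→4→0→10 bottleneck 2, total now 38
augment #5: 7→13→9→12→0→10 bottleneck 14, total now 52

Maximum flow value: 52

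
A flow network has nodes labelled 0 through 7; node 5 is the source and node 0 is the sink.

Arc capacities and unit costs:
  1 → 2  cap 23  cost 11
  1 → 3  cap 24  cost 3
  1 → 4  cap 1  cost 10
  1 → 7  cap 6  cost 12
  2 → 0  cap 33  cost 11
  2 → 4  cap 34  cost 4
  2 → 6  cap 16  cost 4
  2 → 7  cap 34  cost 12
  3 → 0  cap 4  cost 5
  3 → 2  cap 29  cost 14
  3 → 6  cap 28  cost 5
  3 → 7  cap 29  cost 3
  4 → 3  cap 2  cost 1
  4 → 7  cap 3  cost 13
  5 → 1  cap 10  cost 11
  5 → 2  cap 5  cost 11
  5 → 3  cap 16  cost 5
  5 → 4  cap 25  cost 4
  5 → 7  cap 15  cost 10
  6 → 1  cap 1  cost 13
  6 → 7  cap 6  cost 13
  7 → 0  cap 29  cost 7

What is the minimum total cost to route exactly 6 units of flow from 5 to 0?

shortest-cost path #1: 5→3→0 push 4 @ unit cost 10 (adds 40)
shortest-cost path #2: 5→3→7→0 push 2 @ unit cost 15 (adds 30)
total cost = 70

Minimum cost for 6 units: 70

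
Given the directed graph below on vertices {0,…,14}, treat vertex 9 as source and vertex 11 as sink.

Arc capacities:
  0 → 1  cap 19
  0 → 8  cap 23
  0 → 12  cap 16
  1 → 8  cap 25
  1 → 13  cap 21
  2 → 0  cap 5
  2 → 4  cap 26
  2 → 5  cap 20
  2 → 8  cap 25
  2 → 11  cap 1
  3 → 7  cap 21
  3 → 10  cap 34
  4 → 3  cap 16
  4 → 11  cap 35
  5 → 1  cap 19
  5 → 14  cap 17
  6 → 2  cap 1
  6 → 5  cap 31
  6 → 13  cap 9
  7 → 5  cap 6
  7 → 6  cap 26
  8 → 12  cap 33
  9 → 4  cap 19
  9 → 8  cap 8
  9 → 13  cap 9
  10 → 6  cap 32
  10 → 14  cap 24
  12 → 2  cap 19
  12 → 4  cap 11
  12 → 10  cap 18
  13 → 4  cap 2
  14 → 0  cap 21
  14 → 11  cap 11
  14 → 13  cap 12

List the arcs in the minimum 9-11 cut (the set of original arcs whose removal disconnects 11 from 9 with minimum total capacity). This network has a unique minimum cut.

augment #1: 9→4→11 push 19
augment #2: 9→13→4→11 push 2
augment #3: 9→8→12→2→11 push 1
augment #4: 9→8→12→4→11 push 7
max flow = 29; residual-reachable set from 9 gives S-side
cut edges (S→T): {(9,4), (9,8), (13,4)} total cap 29

Min-cut arcs: {(9,4), (9,8), (13,4)} (total capacity 29)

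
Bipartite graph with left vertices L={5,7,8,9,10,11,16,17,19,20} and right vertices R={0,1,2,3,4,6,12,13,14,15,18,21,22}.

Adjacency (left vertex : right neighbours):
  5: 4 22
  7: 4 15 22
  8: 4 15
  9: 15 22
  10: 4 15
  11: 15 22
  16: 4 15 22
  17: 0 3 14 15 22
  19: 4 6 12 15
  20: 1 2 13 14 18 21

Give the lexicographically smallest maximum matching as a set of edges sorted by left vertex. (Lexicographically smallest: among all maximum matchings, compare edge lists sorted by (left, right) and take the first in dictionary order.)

Lex-smallest maximum matching: {(5,4), (7,15), (9,22), (17,0), (19,6), (20,1)}

|M| = 6 (so the lex-smallest maximum matching has 6 edges)
process left vertices in ascending order; for each, take the smallest-labelled available neighbour that still permits 6 edges overall, or leave it unmatched if none does
lex-smallest matching: {5-4, 7-15, 9-22, 17-0, 19-6, 20-1}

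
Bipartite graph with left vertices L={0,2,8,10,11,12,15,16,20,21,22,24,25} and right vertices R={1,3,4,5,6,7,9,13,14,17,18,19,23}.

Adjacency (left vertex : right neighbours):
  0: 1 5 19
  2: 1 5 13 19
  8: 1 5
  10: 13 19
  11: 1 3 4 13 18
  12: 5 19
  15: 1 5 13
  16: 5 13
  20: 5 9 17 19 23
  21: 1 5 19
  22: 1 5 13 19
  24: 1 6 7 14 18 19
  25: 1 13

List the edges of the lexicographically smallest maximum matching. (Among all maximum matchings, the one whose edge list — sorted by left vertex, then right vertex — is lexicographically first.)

|M| = 7 (so the lex-smallest maximum matching has 7 edges)
process left vertices in ascending order; for each, take the smallest-labelled available neighbour that still permits 7 edges overall, or leave it unmatched if none does
lex-smallest matching: {0-1, 2-5, 10-13, 11-3, 12-19, 20-9, 24-6}

Lex-smallest maximum matching: {(0,1), (2,5), (10,13), (11,3), (12,19), (20,9), (24,6)}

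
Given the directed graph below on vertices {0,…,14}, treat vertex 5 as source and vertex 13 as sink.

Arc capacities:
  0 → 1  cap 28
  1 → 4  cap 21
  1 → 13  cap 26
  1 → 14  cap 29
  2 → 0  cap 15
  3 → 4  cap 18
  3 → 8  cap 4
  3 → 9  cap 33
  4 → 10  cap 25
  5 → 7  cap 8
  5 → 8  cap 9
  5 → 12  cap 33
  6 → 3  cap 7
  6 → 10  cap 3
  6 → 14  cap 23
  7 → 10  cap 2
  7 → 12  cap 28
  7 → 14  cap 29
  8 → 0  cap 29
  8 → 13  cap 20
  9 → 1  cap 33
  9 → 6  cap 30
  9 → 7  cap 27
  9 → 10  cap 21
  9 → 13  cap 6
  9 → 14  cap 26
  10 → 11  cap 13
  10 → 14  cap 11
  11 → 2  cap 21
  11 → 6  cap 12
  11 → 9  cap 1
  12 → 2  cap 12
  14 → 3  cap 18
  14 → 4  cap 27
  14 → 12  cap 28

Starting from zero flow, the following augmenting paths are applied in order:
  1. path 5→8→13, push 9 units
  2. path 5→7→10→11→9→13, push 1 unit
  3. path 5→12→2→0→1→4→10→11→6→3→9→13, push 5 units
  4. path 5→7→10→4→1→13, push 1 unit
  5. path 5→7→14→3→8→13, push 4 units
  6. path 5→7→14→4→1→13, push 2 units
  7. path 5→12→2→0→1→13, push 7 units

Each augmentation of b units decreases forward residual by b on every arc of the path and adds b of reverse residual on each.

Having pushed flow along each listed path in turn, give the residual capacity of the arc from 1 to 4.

after path 1 (5→8→13, push 9): res(1,4)=21
after path 2 (5→7→10→11→9→13, push 1): res(1,4)=21
after path 3 (5→12→2→0→1→4→10→11→6→3→9→13, push 5): res(1,4)=16
after path 4 (5→7→10→4→1→13, push 1): res(1,4)=17
after path 5 (5→7→14→3→8→13, push 4): res(1,4)=17
after path 6 (5→7→14→4→1→13, push 2): res(1,4)=19
after path 7 (5→12→2→0→1→13, push 7): res(1,4)=19

Residual capacity of (1,4): 19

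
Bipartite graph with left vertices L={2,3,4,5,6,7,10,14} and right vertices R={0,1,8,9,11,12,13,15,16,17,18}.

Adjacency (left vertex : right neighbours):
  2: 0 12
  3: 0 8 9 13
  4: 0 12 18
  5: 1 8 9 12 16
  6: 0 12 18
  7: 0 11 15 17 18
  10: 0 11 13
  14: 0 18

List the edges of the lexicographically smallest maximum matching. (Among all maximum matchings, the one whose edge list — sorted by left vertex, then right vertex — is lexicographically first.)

Lex-smallest maximum matching: {(2,0), (3,8), (4,12), (5,1), (6,18), (7,11), (10,13)}

|M| = 7 (so the lex-smallest maximum matching has 7 edges)
process left vertices in ascending order; for each, take the smallest-labelled available neighbour that still permits 7 edges overall, or leave it unmatched if none does
lex-smallest matching: {2-0, 3-8, 4-12, 5-1, 6-18, 7-11, 10-13}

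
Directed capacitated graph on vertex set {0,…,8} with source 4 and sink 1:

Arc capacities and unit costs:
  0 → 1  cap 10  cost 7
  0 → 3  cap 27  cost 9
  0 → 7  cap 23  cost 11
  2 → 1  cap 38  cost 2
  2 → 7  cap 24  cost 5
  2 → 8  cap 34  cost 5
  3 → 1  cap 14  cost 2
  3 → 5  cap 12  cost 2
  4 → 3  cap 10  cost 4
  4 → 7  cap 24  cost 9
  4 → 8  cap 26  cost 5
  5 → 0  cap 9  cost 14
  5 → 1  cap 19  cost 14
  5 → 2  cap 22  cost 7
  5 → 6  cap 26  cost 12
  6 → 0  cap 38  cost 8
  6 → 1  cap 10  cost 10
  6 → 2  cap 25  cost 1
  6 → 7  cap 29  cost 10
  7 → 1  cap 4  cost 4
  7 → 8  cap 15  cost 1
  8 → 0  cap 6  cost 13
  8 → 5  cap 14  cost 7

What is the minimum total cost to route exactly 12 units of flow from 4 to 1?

shortest-cost path #1: 4→3→1 push 10 @ unit cost 6 (adds 60)
shortest-cost path #2: 4→7→1 push 2 @ unit cost 13 (adds 26)
total cost = 86

Minimum cost for 12 units: 86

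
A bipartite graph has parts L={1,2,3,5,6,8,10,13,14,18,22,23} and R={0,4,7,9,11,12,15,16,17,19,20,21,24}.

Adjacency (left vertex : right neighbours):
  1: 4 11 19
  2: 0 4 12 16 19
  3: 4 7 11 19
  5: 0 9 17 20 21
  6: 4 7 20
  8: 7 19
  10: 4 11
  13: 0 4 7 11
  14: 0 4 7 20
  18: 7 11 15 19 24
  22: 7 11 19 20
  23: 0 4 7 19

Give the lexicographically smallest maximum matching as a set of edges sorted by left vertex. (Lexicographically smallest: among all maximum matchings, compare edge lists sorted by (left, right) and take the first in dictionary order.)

Lex-smallest maximum matching: {(1,4), (2,12), (3,7), (5,9), (6,20), (8,19), (10,11), (13,0), (18,15)}

|M| = 9 (so the lex-smallest maximum matching has 9 edges)
process left vertices in ascending order; for each, take the smallest-labelled available neighbour that still permits 9 edges overall, or leave it unmatched if none does
lex-smallest matching: {1-4, 2-12, 3-7, 5-9, 6-20, 8-19, 10-11, 13-0, 18-15}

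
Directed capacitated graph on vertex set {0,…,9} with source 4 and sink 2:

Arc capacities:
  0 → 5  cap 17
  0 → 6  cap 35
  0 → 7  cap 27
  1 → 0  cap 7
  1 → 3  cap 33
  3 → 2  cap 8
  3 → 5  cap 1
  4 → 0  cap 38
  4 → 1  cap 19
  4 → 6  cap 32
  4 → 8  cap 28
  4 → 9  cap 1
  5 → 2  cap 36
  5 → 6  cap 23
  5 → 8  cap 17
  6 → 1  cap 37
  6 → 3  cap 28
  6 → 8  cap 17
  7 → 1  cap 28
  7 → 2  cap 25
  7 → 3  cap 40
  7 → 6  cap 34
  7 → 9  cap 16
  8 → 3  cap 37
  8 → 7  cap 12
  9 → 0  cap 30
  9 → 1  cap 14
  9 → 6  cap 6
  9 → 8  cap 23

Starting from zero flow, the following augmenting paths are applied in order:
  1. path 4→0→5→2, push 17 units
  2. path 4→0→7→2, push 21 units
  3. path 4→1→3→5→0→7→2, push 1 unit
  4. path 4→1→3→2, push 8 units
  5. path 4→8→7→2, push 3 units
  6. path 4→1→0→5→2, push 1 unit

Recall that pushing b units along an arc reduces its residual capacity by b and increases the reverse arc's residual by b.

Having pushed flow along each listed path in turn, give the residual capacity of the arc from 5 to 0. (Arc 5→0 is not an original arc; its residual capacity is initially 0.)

after path 1 (4→0→5→2, push 17): res(5,0)=17
after path 2 (4→0→7→2, push 21): res(5,0)=17
after path 3 (4→1→3→5→0→7→2, push 1): res(5,0)=16
after path 4 (4→1→3→2, push 8): res(5,0)=16
after path 5 (4→8→7→2, push 3): res(5,0)=16
after path 6 (4→1→0→5→2, push 1): res(5,0)=17

Residual capacity of (5,0): 17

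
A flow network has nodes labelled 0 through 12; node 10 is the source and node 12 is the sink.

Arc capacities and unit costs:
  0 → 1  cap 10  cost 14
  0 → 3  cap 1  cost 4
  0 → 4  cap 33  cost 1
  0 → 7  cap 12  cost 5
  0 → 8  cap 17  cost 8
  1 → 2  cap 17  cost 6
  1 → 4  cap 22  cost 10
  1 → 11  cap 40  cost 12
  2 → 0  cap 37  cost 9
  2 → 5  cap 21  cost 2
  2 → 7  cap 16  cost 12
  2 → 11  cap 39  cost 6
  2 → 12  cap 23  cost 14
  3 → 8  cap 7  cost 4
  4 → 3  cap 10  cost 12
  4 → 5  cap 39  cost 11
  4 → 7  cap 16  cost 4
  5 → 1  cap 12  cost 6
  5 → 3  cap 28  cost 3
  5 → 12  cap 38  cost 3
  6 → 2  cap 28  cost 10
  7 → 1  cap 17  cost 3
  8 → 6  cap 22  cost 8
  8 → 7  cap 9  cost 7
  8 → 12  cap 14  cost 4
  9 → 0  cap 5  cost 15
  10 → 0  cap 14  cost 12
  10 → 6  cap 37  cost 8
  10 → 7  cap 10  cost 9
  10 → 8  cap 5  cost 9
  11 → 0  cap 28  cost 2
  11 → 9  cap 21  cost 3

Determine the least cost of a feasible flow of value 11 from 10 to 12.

shortest-cost path #1: 10→8→12 push 5 @ unit cost 13 (adds 65)
shortest-cost path #2: 10→6→2→5→12 push 6 @ unit cost 23 (adds 138)
total cost = 203

Minimum cost for 11 units: 203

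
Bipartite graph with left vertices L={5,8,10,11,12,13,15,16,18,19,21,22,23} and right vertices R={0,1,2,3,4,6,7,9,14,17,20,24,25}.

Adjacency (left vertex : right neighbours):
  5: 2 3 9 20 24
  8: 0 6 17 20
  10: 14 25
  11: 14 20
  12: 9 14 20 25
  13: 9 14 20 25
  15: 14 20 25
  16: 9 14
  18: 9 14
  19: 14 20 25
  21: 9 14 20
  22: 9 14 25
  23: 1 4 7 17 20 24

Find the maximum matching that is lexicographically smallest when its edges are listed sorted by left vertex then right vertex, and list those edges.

|M| = 7 (so the lex-smallest maximum matching has 7 edges)
process left vertices in ascending order; for each, take the smallest-labelled available neighbour that still permits 7 edges overall, or leave it unmatched if none does
lex-smallest matching: {5-2, 8-0, 10-14, 11-20, 12-9, 13-25, 23-1}

Lex-smallest maximum matching: {(5,2), (8,0), (10,14), (11,20), (12,9), (13,25), (23,1)}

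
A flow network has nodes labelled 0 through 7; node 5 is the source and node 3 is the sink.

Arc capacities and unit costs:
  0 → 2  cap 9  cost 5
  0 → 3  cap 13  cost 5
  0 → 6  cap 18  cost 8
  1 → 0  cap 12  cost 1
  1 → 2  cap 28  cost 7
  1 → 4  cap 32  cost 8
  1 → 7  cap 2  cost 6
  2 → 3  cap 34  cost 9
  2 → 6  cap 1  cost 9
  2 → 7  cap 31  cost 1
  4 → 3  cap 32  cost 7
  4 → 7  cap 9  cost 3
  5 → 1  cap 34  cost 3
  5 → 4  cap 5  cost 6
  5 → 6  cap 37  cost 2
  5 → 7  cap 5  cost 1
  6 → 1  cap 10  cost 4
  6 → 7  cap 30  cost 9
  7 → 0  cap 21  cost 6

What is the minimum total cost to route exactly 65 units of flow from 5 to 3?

Minimum cost for 65 units: 1227

shortest-cost path #1: 5→1→0→3 push 12 @ unit cost 9 (adds 108)
shortest-cost path #2: 5→7→0→3 push 1 @ unit cost 12 (adds 12)
shortest-cost path #3: 5→4→3 push 5 @ unit cost 13 (adds 65)
shortest-cost path #4: 5→1→4→3 push 22 @ unit cost 18 (adds 396)
shortest-cost path #5: 5→7→0→2→3 push 4 @ unit cost 21 (adds 84)
shortest-cost path #6: 5→6→1→4→3 push 5 @ unit cost 21 (adds 105)
shortest-cost path #7: 5→6→1→2→3 push 5 @ unit cost 22 (adds 110)
shortest-cost path #8: 5→6→7→0→2→3 push 5 @ unit cost 31 (adds 155)
shortest-cost path #9: 5→6→7→0→1→2→3 push 6 @ unit cost 32 (adds 192)
total cost = 1227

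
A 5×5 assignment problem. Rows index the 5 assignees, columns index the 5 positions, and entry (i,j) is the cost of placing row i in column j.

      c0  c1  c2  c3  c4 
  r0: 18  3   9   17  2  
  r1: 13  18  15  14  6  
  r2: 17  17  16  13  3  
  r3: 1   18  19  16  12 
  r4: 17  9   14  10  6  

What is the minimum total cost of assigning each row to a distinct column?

optimal assignment: row0→col1 (cost 3), row1→col2 (cost 15), row2→col4 (cost 3), row3→col0 (cost 1), row4→col3 (cost 10)
total = 3 + 15 + 3 + 1 + 10 = 32

Minimum assignment cost: 32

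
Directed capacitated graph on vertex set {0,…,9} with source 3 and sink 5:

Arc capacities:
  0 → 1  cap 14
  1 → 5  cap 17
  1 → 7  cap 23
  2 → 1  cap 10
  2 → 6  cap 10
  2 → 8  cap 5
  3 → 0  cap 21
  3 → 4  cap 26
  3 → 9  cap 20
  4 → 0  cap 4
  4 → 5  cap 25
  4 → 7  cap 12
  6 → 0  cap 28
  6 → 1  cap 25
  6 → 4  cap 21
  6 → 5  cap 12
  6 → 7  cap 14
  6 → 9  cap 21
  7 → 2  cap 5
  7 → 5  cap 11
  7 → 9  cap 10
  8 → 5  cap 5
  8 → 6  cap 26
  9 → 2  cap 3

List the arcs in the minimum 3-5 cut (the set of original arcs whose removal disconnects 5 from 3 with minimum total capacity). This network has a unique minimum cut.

Min-cut arcs: {(0,1), (3,4), (9,2)} (total capacity 43)

augment #1: 3→4→5 push 25
augment #2: 3→0→1→5 push 14
augment #3: 3→4→7→5 push 1
augment #4: 3→9→2→1→5 push 3
max flow = 43; residual-reachable set from 3 gives S-side
cut edges (S→T): {(0,1), (3,4), (9,2)} total cap 43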